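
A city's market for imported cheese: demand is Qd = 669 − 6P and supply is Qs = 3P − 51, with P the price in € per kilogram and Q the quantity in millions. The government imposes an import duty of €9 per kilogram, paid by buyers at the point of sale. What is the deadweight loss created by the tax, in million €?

Before the tax: set 669 − 6P = 3P − 51 → P* = €80, Q* = 189.
With the tax collected from buyers, demand (in seller-price terms) shifts: Qd = 669 − 6(P + 9).
Solving gives Q = 171 with buyers paying €83 and producers receiving €74 (the €9 wedge).
Quantity falls by |ΔQ| = |189 − 171| = 18.
DWL = ½ · t · |ΔQ| = ½ · 9 · 18 = €81.

Deadweight loss = €81 million.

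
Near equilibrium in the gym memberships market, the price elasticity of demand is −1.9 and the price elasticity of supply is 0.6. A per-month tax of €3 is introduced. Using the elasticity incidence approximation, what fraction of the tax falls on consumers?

Incidence ratio: consumers' share ≈ εs / (εs + |εd|) = 0.6 / (0.6 + 1.9) = 0.24.
Supply is the less elastic side, so consumers bear the smaller share.

Consumers' share ≈ 0.24.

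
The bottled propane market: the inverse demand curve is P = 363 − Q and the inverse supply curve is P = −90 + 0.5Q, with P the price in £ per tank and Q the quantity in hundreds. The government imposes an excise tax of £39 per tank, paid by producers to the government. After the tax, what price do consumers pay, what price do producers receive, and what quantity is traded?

Inverting to Q(P) form: Qd = 363 − P; Qs = 2P + 180.
Before the tax: set 363 − P = 2P + 180 → P* = £61, Q* = 302.
With the tax collected from producers, supply shifts: Qs = 2(P − 39) + 180.
Solving gives Q = 276 with consumers paying £87 and producers receiving £48 (the £39 wedge).
The less price-elastic side of the market bears the larger share of a per-unit tax.

Consumers pay £87; producers receive £48; quantity = 276.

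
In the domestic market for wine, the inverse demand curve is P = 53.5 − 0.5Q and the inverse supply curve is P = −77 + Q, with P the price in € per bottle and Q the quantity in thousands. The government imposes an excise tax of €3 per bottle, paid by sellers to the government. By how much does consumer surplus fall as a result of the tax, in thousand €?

Inverting to Q(P) form: Qd = 107 − 2P; Qs = P + 77.
Before the tax: set 107 − 2P = P + 77 → P* = €10, Q* = 87.
With the tax collected from sellers, supply shifts: Qs = (P − 3) + 77.
Solving gives Q = 85 with consumers paying €11 and sellers receiving €8 (the €3 wedge).
ΔCS is the trapezoid between Q = 85 and Q = 87 of height €1: ½ · (87 + 85) · 1 = €86.

Consumer surplus falls by €86 thousand.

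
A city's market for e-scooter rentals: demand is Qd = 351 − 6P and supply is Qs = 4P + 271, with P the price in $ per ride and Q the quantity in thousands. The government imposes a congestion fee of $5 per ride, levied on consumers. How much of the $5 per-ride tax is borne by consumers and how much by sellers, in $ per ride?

Consumers bear $2 per ride; sellers bear $3 per ride.

Without the tax, 351 − 6P = 4P + 271 gives 10P = 80, so P* = $8 and Q* = 303.
With the tax collected from consumers, demand (in seller-price terms) shifts: Qd = 351 − 6(P + 5).
Solving gives Q = 291 with consumers paying $10 and sellers receiving $5 (the $5 wedge).
Burden on consumers: $2; on sellers: $3. (They sum to $5.)
The less price-elastic side of the market bears the larger share of a per-unit tax.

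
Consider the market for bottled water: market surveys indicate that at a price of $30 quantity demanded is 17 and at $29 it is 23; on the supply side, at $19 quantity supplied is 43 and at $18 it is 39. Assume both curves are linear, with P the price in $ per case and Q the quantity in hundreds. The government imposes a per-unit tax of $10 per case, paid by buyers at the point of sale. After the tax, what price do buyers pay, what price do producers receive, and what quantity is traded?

Demand slope: (23 − 17)/(29 − 30) = -6, so Qd = 197 − 6P.
Supply slope: (39 − 43)/(18 − 19) = 4, so Qs = 4P − 33.
Before the tax: set 197 − 6P = 4P − 33 → P* = $23, Q* = 59.
With the tax collected from buyers, demand (in seller-price terms) shifts: Qd = 197 − 6(P + 10).
Solving gives Q = 35 with buyers paying $27 and producers receiving $17 (the $10 wedge).
The less price-elastic side of the market bears the larger share of a per-unit tax.

Buyers pay $27; producers receive $17; quantity = 35.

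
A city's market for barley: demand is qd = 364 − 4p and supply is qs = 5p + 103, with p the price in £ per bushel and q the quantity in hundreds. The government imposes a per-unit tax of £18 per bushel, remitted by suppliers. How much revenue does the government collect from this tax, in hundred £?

Tax revenue = £3744 hundred.

Without the tax, 364 − 4p = 5p + 103 gives 9p = 261, so p* = £29 and q* = 248.
With the tax collected from suppliers, supply shifts: qs = 5(p − 18) + 103.
New equilibrium: consumers pay £39, suppliers receive £21, q = 208. (Wedge: pb − ps = 18.)
Revenue = t · Q = 18 · 208 = £3744.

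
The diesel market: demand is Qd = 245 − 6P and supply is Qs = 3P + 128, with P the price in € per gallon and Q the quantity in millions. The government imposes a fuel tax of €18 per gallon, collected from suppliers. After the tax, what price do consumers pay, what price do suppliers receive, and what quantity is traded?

Without the tax, 245 − 6P = 3P + 128 gives 9P = 117, so P* = €13 and Q* = 167.
With the tax collected from suppliers, supply shifts: Qs = 3(P − 18) + 128.
Solving gives Q = 131 with consumers paying €19 and suppliers receiving €1 (the €18 wedge).

Consumers pay €19; suppliers receive €1; quantity = 131.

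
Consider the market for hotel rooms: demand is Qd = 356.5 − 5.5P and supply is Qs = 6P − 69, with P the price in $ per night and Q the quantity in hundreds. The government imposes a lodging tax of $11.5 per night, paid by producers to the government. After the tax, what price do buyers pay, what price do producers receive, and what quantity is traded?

Buyers pay $43; producers receive $31.5; quantity = 120.

Before the tax: set 356.5 − 5.5P = 6P − 69 → P* = $37, Q* = 153.
With the tax collected from producers, supply shifts: Qs = 6(P − 11.5) − 69.
Solving gives Q = 120 with buyers paying $43 and producers receiving $31.5 (the $11.5 wedge).
The less price-elastic side of the market bears the larger share of a per-unit tax.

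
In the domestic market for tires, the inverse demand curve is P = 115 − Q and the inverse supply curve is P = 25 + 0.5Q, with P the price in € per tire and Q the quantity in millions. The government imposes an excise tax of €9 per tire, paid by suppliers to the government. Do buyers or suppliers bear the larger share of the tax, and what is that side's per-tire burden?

Inverting to Q(P) form: Qd = 115 − P; Qs = 2P − 50.
Before the tax: set 115 − P = 2P − 50 → P* = €55, Q* = 60.
With the tax collected from suppliers, supply shifts: Qs = 2(P − 9) − 50.
Solving gives Q = 54 with buyers paying €61 and suppliers receiving €52 (the €9 wedge).
Per-tire burden: buyers €6, suppliers €3.
Buyers take the larger share because demand is less price-elastic here (demand slope 1 vs supply slope 2).

Buyers bear the larger share: €6 per tire.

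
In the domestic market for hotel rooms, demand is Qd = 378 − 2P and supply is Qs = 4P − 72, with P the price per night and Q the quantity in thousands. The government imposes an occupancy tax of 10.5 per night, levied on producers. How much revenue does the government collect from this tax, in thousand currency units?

Tax revenue = 2247 thousand.

Before the tax: set 378 − 2P = 4P − 72 → P* = 75, Q* = 228.
With the tax collected from producers, supply shifts: Qs = 4(P − 10.5) − 72.
New equilibrium: consumers pay 82, producers receive 71.5, Q = 214. (Wedge: Pb − Ps = 10.5.)
Revenue = t · Q = 10.5 · 214 = 2247.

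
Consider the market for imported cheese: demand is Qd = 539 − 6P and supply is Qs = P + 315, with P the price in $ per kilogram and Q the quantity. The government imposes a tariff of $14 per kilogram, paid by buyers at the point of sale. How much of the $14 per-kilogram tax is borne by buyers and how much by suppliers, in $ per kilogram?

Buyers bear $2 per kilogram; suppliers bear $12 per kilogram.

Before the tax: set 539 − 6P = P + 315 → P* = $32, Q* = 347.
With the tax collected from buyers, demand (in seller-price terms) shifts: Qd = 539 − 6(P + 14).
New equilibrium: buyers pay $34, suppliers receive $20, Q = 335. (Wedge: Pb − Ps = 14.)
Burden on buyers: $2; on suppliers: $12. (They sum to $14.)
The less price-elastic side of the market bears the larger share of a per-unit tax.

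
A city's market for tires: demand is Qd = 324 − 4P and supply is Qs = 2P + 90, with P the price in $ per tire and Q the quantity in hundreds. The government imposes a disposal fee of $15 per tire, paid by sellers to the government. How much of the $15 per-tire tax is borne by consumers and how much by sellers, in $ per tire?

Without the tax, 324 − 4P = 2P + 90 gives 6P = 234, so P* = $39 and Q* = 168.
With the tax collected from sellers, supply shifts: Qs = 2(P − 15) + 90.
Solving gives Q = 148 with consumers paying $44 and sellers receiving $29 (the $15 wedge).
Burden on consumers: $5; on sellers: $10. (They sum to $15.)
The less price-elastic side of the market bears the larger share of a per-unit tax.

Consumers bear $5 per tire; sellers bear $10 per tire.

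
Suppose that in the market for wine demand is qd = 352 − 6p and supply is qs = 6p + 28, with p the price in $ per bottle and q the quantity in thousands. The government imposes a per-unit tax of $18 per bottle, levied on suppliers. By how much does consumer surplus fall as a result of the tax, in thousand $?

Without the tax, 352 − 6p = 6p + 28 gives 12p = 324, so p* = $27 and q* = 190.
With the tax collected from suppliers, supply shifts: qs = 6(p − 18) + 28.
Solving gives q = 136 with consumers paying $36 and suppliers receiving $18 (the $18 wedge).
ΔCS is the trapezoid between Q = 136 and Q = 190 of height $9: ½ · (190 + 136) · 9 = $1467.

Consumer surplus falls by $1467 thousand.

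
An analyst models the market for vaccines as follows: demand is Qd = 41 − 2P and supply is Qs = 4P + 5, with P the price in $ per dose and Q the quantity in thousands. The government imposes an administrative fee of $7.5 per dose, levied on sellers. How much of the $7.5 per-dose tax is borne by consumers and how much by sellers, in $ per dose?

Consumers bear $5 per dose; sellers bear $2.5 per dose.

Without the tax, 41 − 2P = 4P + 5 gives 6P = 36, so P* = $6 and Q* = 29.
With the tax collected from sellers, supply shifts: Qs = 4(P − 7.5) + 5.
Solving gives Q = 19 with consumers paying $11 and sellers receiving $3.5 (the $7.5 wedge).
Burden on consumers: $5; on sellers: $2.5. (They sum to $7.5.)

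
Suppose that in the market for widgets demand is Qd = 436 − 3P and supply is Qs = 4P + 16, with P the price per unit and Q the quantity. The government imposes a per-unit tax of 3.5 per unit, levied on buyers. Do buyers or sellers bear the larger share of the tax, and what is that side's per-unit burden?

Without the tax, 436 − 3P = 4P + 16 gives 7P = 420, so P* = 60 and Q* = 256.
With the tax collected from buyers, demand (in seller-price terms) shifts: Qd = 436 − 3(P + 3.5).
Solving gives Q = 250 with buyers paying 62 and sellers receiving 58.5 (the 3.5 wedge).
Per-unit burden: buyers 2, sellers 1.5.
Buyers take the larger share because demand is less price-elastic here (demand slope 3 vs supply slope 4).
The less price-elastic side of the market bears the larger share of a per-unit tax.

Buyers bear the larger share: 2 per unit.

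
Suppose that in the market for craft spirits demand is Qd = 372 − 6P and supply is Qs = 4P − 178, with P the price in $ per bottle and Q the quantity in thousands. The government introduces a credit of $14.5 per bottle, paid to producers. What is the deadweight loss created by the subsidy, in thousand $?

Before the subsidy: set 372 − 6P = 4P − 178 → P* = $55, Q* = 42.
With a per-unit subsidy paid to producers, each receives P + 14.5 per unit sold, so supply becomes Qs = 4(P + 14.5) − 178.
Solving gives Q = 76.8 with buyers paying $49.2 and producers receiving $63.7 (the $14.5 wedge).
Quantity rises by |ΔQ| = |42 − 76.8| = 34.8.
DWL = ½ · t · |ΔQ| = ½ · 14.5 · 34.8 = $252.3.

Deadweight loss = $252.3 thousand.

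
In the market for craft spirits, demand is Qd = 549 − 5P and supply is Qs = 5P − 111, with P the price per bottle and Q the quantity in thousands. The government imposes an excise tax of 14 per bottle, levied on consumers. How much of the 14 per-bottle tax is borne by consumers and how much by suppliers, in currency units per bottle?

Consumers bear 7 per bottle; suppliers bear 7 per bottle.

Before the tax: set 549 − 5P = 5P − 111 → P* = 66, Q* = 219.
With the tax collected from consumers, demand (in seller-price terms) shifts: Qd = 549 − 5(P + 14).
New equilibrium: consumers pay 73, suppliers receive 59, Q = 184. (Wedge: Pb − Ps = 14.)
Burden on consumers: 7; on suppliers: 7. (They sum to 14.)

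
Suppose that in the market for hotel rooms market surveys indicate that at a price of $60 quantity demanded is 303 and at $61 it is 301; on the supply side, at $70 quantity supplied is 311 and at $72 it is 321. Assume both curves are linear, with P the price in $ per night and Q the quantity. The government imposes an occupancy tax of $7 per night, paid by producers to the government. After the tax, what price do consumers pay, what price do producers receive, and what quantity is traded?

Demand slope: (301 − 303)/(61 − 60) = -2, so Qd = 423 − 2P.
Supply slope: (321 − 311)/(72 − 70) = 5, so Qs = 5P − 39.
Before the tax: set 423 − 2P = 5P − 39 → P* = $66, Q* = 291.
With the tax collected from producers, supply shifts: Qs = 5(P − 7) − 39.
Solving gives Q = 281 with consumers paying $71 and producers receiving $64 (the $7 wedge).

Consumers pay $71; producers receive $64; quantity = 281.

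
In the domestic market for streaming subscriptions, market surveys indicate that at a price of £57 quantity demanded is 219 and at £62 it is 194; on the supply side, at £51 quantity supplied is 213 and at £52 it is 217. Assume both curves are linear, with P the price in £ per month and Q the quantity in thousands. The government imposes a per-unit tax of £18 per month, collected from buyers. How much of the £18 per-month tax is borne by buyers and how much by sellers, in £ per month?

Demand slope: (194 − 219)/(62 − 57) = -5, so Qd = 504 − 5P.
Supply slope: (217 − 213)/(52 − 51) = 4, so Qs = 4P + 9.
Before the tax: set 504 − 5P = 4P + 9 → P* = £55, Q* = 229.
With the tax collected from buyers, demand (in seller-price terms) shifts: Qd = 504 − 5(P + 18).
New equilibrium: buyers pay £63, sellers receive £45, Q = 189. (Wedge: Pb − Ps = 18.)
Burden on buyers: £8; on sellers: £10. (They sum to £18.)
The less price-elastic side of the market bears the larger share of a per-unit tax.

Buyers bear £8 per month; sellers bear £10 per month.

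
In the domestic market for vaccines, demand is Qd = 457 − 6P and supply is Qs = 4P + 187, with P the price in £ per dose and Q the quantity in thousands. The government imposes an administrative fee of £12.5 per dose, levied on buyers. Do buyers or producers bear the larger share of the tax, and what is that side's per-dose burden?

Producers bear the larger share: £7.5 per dose.

Without the tax, 457 − 6P = 4P + 187 gives 10P = 270, so P* = £27 and Q* = 295.
With the tax collected from buyers, demand (in seller-price terms) shifts: Qd = 457 − 6(P + 12.5).
Solving gives Q = 265 with buyers paying £32 and producers receiving £19.5 (the £12.5 wedge).
Per-dose burden: buyers £5, producers £7.5.
Producers take the larger share because supply is less price-elastic here (demand slope 6 vs supply slope 4).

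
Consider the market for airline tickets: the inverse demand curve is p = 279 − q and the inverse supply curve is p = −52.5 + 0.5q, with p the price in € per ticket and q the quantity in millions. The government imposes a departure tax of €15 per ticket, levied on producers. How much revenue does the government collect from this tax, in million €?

Rewrite in direct form: qd = 279 − p and qs = 2p + 105.
Without the tax, 279 − p = 2p + 105 gives 3p = 174, so p* = €58 and q* = 221.
With the tax collected from producers, supply shifts: qs = 2(p − 15) + 105.
Solving gives q = 211 with buyers paying €68 and producers receiving €53 (the €15 wedge).
Revenue = t · Q = 15 · 211 = €3165.

Tax revenue = €3165 million.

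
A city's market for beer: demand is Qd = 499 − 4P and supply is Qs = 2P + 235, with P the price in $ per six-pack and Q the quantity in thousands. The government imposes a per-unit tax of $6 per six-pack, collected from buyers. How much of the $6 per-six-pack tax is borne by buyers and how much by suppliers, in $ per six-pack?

Buyers bear $2 per six-pack; suppliers bear $4 per six-pack.

Without the tax, 499 − 4P = 2P + 235 gives 6P = 264, so P* = $44 and Q* = 323.
With the tax collected from buyers, demand (in seller-price terms) shifts: Qd = 499 − 4(P + 6).
Solving gives Q = 315 with buyers paying $46 and suppliers receiving $40 (the $6 wedge).
Burden on buyers: $2; on suppliers: $4. (They sum to $6.)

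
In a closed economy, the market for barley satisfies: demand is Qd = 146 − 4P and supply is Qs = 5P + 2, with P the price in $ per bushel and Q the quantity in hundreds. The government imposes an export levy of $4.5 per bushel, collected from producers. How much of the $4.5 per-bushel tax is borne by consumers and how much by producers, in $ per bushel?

Before the tax: set 146 − 4P = 5P + 2 → P* = $16, Q* = 82.
With the tax collected from producers, supply shifts: Qs = 5(P − 4.5) + 2.
New equilibrium: consumers pay $18.5, producers receive $14, Q = 72. (Wedge: Pb − Ps = 4.5.)
Burden on consumers: $2.5; on producers: $2. (They sum to $4.5.)
The less price-elastic side of the market bears the larger share of a per-unit tax.

Consumers bear $2.5 per bushel; producers bear $2 per bushel.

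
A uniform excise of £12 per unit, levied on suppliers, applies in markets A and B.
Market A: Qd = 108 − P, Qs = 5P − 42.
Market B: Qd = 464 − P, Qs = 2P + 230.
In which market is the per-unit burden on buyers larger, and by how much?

Market A, by £2.

Market A: pre-tax P* = £25, Q* = 83; post-tax Q = 73; per-unit burden on buyers = £10.
Market B: pre-tax P* = £78, Q* = 386; post-tax Q = 378; per-unit burden on buyers = £8.
Difference: £10 vs £8 → market A is larger by £2.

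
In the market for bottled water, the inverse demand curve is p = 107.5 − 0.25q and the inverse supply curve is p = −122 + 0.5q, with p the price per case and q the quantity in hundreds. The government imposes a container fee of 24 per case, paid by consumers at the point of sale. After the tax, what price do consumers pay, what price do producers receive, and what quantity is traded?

Inverting to q(p) form: qd = 430 − 4p; qs = 2p + 244.
Without the tax, 430 − 4p = 2p + 244 gives 6p = 186, so p* = 31 and q* = 306.
With the tax collected from consumers, demand (in seller-price terms) shifts: qd = 430 − 4(p + 24).
New equilibrium: consumers pay 39, producers receive 15, q = 274. (Wedge: pb − ps = 24.)

Consumers pay 39; producers receive 15; quantity = 274.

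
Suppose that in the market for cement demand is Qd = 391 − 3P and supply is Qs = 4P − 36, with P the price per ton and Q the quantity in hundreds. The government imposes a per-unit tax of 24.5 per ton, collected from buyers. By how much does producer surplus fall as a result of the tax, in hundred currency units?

Before the tax: set 391 − 3P = 4P − 36 → P* = 61, Q* = 208.
With the tax collected from buyers, demand (in seller-price terms) shifts: Qd = 391 − 3(P + 24.5).
Solving gives Q = 166 with buyers paying 75 and producers receiving 50.5 (the 24.5 wedge).
ΔPS is the trapezoid between Q = 166 and Q = 208 of height 10.5: ½ · (208 + 166) · 10.5 = 1963.5.

Producer surplus falls by 1963.5 hundred.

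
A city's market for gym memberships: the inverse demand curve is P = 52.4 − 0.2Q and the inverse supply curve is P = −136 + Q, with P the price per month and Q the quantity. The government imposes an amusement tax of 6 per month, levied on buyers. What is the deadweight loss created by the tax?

Deadweight loss = 15.

Rewrite in direct form: Qd = 262 − 5P and Qs = P + 136.
Before the tax: set 262 − 5P = P + 136 → P* = 21, Q* = 157.
With the tax collected from buyers, demand (in seller-price terms) shifts: Qd = 262 − 5(P + 6).
Solving gives Q = 152 with buyers paying 22 and suppliers receiving 16 (the 6 wedge).
Quantity falls by |ΔQ| = |157 − 152| = 5.
DWL = ½ · t · |ΔQ| = ½ · 6 · 5 = 15.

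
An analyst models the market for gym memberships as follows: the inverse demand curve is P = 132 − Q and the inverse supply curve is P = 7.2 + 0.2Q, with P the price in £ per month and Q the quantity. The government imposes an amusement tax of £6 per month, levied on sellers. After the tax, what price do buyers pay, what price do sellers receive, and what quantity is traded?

Buyers pay £33; sellers receive £27; quantity = 99.

Inverting to Q(P) form: Qd = 132 − P; Qs = 5P − 36.
Without the tax, 132 − P = 5P − 36 gives 6P = 168, so P* = £28 and Q* = 104.
With the tax collected from sellers, supply shifts: Qs = 5(P − 6) − 36.
Solving gives Q = 99 with buyers paying £33 and sellers receiving £27 (the £6 wedge).
The less price-elastic side of the market bears the larger share of a per-unit tax.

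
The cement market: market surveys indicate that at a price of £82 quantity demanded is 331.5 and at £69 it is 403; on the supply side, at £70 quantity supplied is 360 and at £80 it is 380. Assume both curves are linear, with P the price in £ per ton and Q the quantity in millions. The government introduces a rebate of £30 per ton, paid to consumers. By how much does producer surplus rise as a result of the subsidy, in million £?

Demand slope: (403 − 331.5)/(69 − 82) = -5.5, so Qd = 782.5 − 5.5P.
Supply slope: (380 − 360)/(80 − 70) = 2, so Qs = 2P + 220.
Before the subsidy: set 782.5 − 5.5P = 2P + 220 → P* = £75, Q* = 370.
With a per-unit subsidy paid to consumers, each effectively pays P − 30, so demand becomes Qd = 782.5 − 5.5(P − 30).
Solving gives Q = 414 with consumers paying £67 and suppliers receiving £97 (the £30 wedge).
ΔPS is the trapezoid between Q = 414 and Q = 370 of height £22: ½ · (370 + 414) · 22 = £8624.

Producer surplus rises by £8624 million.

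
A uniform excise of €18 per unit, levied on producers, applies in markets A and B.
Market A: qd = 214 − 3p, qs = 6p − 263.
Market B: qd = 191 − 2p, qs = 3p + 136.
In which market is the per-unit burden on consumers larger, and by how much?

Market A, by €1.2.

Market A: pre-tax p* = €53, q* = 55; post-tax q = 19; per-unit burden on consumers = €12.
Market B: pre-tax p* = €11, q* = 169; post-tax q = 147.4; per-unit burden on consumers = €10.8.
Difference: €12 vs €10.8 → market A is larger by €1.2.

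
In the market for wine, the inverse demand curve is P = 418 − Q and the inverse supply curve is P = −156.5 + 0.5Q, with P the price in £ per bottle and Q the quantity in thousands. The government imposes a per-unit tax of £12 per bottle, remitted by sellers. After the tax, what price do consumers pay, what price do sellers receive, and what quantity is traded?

Inverting to Q(P) form: Qd = 418 − P; Qs = 2P + 313.
Without the tax, 418 − P = 2P + 313 gives 3P = 105, so P* = £35 and Q* = 383.
With the tax collected from sellers, supply shifts: Qs = 2(P − 12) + 313.
Solving gives Q = 375 with consumers paying £43 and sellers receiving £31 (the £12 wedge).

Consumers pay £43; sellers receive £31; quantity = 375.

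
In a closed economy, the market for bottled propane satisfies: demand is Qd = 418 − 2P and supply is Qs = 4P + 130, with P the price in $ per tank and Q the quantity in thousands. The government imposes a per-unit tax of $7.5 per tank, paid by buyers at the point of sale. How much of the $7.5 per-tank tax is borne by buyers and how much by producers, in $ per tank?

Without the tax, 418 − 2P = 4P + 130 gives 6P = 288, so P* = $48 and Q* = 322.
With the tax collected from buyers, demand (in seller-price terms) shifts: Qd = 418 − 2(P + 7.5).
New equilibrium: buyers pay $53, producers receive $45.5, Q = 312. (Wedge: Pb − Ps = 7.5.)
Burden on buyers: $5; on producers: $2.5. (They sum to $7.5.)
The less price-elastic side of the market bears the larger share of a per-unit tax.

Buyers bear $5 per tank; producers bear $2.5 per tank.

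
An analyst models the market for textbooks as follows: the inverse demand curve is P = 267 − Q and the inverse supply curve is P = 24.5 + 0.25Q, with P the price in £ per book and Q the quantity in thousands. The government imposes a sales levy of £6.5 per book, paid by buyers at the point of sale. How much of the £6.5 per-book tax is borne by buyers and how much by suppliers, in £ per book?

Rewrite in direct form: Qd = 267 − P and Qs = 4P − 98.
Before the tax: set 267 − P = 4P − 98 → P* = £73, Q* = 194.
With the tax collected from buyers, demand (in seller-price terms) shifts: Qd = 267 − (P + 6.5).
Solving gives Q = 188.8 with buyers paying £78.2 and suppliers receiving £71.7 (the £6.5 wedge).
Burden on buyers: £5.2; on suppliers: £1.3. (They sum to £6.5.)
The less price-elastic side of the market bears the larger share of a per-unit tax.

Buyers bear £5.2 per book; suppliers bear £1.3 per book.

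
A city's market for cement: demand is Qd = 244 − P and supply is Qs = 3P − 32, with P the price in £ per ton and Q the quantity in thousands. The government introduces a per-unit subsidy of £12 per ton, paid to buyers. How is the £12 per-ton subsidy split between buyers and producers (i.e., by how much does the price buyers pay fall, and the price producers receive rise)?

Without the subsidy, 244 − P = 3P − 32 gives 4P = 276, so P* = £69 and Q* = 175.
With a per-unit subsidy paid to buyers, each effectively pays P − 12, so demand becomes Qd = 244 − (P − 12).
Solving gives Q = 184 with buyers paying £60 and producers receiving £72 (the £12 wedge).
Gain to buyers: £9; to producers: £3. (They sum to £12.)

Buyers gain £9 per ton; producers gain £3 per ton.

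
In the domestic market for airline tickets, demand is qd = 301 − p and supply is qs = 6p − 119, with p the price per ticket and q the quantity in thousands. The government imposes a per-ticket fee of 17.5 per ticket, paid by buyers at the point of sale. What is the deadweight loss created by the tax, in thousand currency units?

Deadweight loss = 131.25 thousand.

Before the tax: set 301 − p = 6p − 119 → p* = 60, q* = 241.
With the tax collected from buyers, demand (in seller-price terms) shifts: qd = 301 − (p + 17.5).
Solving gives q = 226 with buyers paying 75 and suppliers receiving 57.5 (the 17.5 wedge).
Quantity falls by |ΔQ| = |241 − 226| = 15.
DWL = ½ · t · |ΔQ| = ½ · 17.5 · 15 = 131.25.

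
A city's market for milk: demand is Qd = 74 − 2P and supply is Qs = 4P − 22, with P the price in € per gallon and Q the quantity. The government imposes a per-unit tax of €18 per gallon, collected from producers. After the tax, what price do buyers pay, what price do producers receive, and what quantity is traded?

Without the tax, 74 − 2P = 4P − 22 gives 6P = 96, so P* = €16 and Q* = 42.
With the tax collected from producers, supply shifts: Qs = 4(P − 18) − 22.
New equilibrium: buyers pay €28, producers receive €10, Q = 18. (Wedge: Pb − Ps = 18.)

Buyers pay €28; producers receive €10; quantity = 18.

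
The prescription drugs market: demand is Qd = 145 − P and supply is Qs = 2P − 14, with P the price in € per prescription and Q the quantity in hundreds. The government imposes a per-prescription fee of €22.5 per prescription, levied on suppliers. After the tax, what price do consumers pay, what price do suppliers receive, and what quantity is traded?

Consumers pay €68; suppliers receive €45.5; quantity = 77.

Without the tax, 145 − P = 2P − 14 gives 3P = 159, so P* = €53 and Q* = 92.
With the tax collected from suppliers, supply shifts: Qs = 2(P − 22.5) − 14.
Solving gives Q = 77 with consumers paying €68 and suppliers receiving €45.5 (the €22.5 wedge).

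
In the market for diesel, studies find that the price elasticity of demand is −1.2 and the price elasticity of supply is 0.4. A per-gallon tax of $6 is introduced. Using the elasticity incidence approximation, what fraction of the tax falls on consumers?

Incidence ratio: consumers' share ≈ εs / (εs + |εd|) = 0.4 / (0.4 + 1.2) = 0.25.
Supply is the less elastic side, so consumers bear the smaller share.

Consumers' share ≈ 0.25.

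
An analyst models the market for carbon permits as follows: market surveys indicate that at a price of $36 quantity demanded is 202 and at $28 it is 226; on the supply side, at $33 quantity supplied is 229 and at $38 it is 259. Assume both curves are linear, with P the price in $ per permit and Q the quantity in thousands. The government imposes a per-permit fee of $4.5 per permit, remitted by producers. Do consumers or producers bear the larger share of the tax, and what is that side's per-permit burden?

Consumers bear the larger share: $3 per permit.

Demand slope: (226 − 202)/(28 − 36) = -3, so Qd = 310 − 3P.
Supply slope: (259 − 229)/(38 − 33) = 6, so Qs = 6P + 31.
Without the tax, 310 − 3P = 6P + 31 gives 9P = 279, so P* = $31 and Q* = 217.
With the tax collected from producers, supply shifts: Qs = 6(P − 4.5) + 31.
Solving gives Q = 208 with consumers paying $34 and producers receiving $29.5 (the $4.5 wedge).
Per-permit burden: consumers $3, producers $1.5.
Consumers take the larger share because demand is less price-elastic here (demand slope 3 vs supply slope 6).
The less price-elastic side of the market bears the larger share of a per-unit tax.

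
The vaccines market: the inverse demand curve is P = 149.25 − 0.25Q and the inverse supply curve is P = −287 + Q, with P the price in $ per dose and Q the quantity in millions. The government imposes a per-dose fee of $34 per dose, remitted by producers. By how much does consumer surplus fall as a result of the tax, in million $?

Rewrite in direct form: Qd = 597 − 4P and Qs = P + 287.
Without the tax, 597 − 4P = P + 287 gives 5P = 310, so P* = $62 and Q* = 349.
With the tax collected from producers, supply shifts: Qs = (P − 34) + 287.
Solving gives Q = 321.8 with buyers paying $68.8 and producers receiving $34.8 (the $34 wedge).
ΔCS is the trapezoid between Q = 321.8 and Q = 349 of height $6.8: ½ · (349 + 321.8) · 6.8 = $2280.72.

Consumer surplus falls by $2280.72 million.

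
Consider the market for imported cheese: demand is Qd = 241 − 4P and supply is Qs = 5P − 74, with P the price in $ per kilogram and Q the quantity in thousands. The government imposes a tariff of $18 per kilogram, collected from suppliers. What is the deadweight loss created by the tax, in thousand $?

Deadweight loss = $360 thousand.

Without the tax, 241 − 4P = 5P − 74 gives 9P = 315, so P* = $35 and Q* = 101.
With the tax collected from suppliers, supply shifts: Qs = 5(P − 18) − 74.
Solving gives Q = 61 with buyers paying $45 and suppliers receiving $27 (the $18 wedge).
Quantity falls by |ΔQ| = |101 − 61| = 40.
DWL = ½ · t · |ΔQ| = ½ · 18 · 40 = $360.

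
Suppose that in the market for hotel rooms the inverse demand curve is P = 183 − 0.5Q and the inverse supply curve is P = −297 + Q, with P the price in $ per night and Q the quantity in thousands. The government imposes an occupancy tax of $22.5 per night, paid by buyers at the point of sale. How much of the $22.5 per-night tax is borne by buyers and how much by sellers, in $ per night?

Buyers bear $7.5 per night; sellers bear $15 per night.

Inverting to Q(P) form: Qd = 366 − 2P; Qs = P + 297.
Without the tax, 366 − 2P = P + 297 gives 3P = 69, so P* = $23 and Q* = 320.
With the tax collected from buyers, demand (in seller-price terms) shifts: Qd = 366 − 2(P + 22.5).
Solving gives Q = 305 with buyers paying $30.5 and sellers receiving $8 (the $22.5 wedge).
Burden on buyers: $7.5; on sellers: $15. (They sum to $22.5.)
The less price-elastic side of the market bears the larger share of a per-unit tax.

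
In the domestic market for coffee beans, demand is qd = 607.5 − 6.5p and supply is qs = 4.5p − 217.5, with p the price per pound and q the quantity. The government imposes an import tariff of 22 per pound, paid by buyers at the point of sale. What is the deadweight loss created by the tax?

Before the tax: set 607.5 − 6.5p = 4.5p − 217.5 → p* = 75, q* = 120.
With the tax collected from buyers, demand (in seller-price terms) shifts: qd = 607.5 − 6.5(p + 22).
New equilibrium: buyers pay 84, sellers receive 62, q = 61.5. (Wedge: pb − ps = 22.)
Quantity falls by |ΔQ| = |120 − 61.5| = 58.5.
DWL = ½ · t · |ΔQ| = ½ · 22 · 58.5 = 643.5.

Deadweight loss = 643.5.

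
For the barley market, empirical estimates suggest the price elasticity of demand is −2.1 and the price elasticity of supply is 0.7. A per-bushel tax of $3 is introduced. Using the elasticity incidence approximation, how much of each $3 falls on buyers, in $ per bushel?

Buyers bear ≈ $0.75 per bushel.

Incidence ratio: buyers' share ≈ εs / (εs + |εd|) = 0.7 / (0.7 + 2.1) = 0.25.
So buyers bear ≈ 0.25 × $3 = $0.75; sellers bear $2.25.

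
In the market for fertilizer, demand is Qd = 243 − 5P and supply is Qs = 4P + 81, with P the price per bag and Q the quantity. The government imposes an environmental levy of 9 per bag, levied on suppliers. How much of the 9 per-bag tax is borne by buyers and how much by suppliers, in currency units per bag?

Buyers bear 4 per bag; suppliers bear 5 per bag.

Without the tax, 243 − 5P = 4P + 81 gives 9P = 162, so P* = 18 and Q* = 153.
With the tax collected from suppliers, supply shifts: Qs = 4(P − 9) + 81.
New equilibrium: buyers pay 22, suppliers receive 13, Q = 133. (Wedge: Pb − Ps = 9.)
Burden on buyers: 4; on suppliers: 5. (They sum to 9.)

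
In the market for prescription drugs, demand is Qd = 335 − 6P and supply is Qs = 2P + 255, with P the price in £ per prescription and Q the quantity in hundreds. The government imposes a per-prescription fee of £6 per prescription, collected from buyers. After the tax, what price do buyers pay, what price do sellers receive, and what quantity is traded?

Buyers pay £11.5; sellers receive £5.5; quantity = 266.

Without the tax, 335 − 6P = 2P + 255 gives 8P = 80, so P* = £10 and Q* = 275.
With the tax collected from buyers, demand (in seller-price terms) shifts: Qd = 335 − 6(P + 6).
Solving gives Q = 266 with buyers paying £11.5 and sellers receiving £5.5 (the £6 wedge).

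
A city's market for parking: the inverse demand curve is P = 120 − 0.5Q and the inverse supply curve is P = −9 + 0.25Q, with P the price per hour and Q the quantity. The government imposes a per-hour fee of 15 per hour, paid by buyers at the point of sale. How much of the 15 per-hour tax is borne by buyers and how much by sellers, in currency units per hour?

Buyers bear 10 per hour; sellers bear 5 per hour.

Rewrite in direct form: Qd = 240 − 2P and Qs = 4P + 36.
Without the tax, 240 − 2P = 4P + 36 gives 6P = 204, so P* = 34 and Q* = 172.
With the tax collected from buyers, demand (in seller-price terms) shifts: Qd = 240 − 2(P + 15).
Solving gives Q = 152 with buyers paying 44 and sellers receiving 29 (the 15 wedge).
Burden on buyers: 10; on sellers: 5. (They sum to 15.)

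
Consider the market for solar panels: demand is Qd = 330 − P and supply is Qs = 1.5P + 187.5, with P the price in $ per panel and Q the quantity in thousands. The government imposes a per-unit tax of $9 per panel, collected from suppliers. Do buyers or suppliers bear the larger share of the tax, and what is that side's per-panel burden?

Without the tax, 330 − P = 1.5P + 187.5 gives 2.5P = 142.5, so P* = $57 and Q* = 273.
With the tax collected from suppliers, supply shifts: Qs = 1.5(P − 9) + 187.5.
Solving gives Q = 267.6 with buyers paying $62.4 and suppliers receiving $53.4 (the $9 wedge).
Per-panel burden: buyers $5.4, suppliers $3.6.
Buyers take the larger share because demand is less price-elastic here (demand slope 1 vs supply slope 1.5).
The less price-elastic side of the market bears the larger share of a per-unit tax.

Buyers bear the larger share: $5.4 per panel.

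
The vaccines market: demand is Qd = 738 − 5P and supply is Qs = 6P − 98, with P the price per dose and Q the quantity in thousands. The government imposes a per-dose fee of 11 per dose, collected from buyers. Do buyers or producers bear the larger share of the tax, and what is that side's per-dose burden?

Without the tax, 738 − 5P = 6P − 98 gives 11P = 836, so P* = 76 and Q* = 358.
With the tax collected from buyers, demand (in seller-price terms) shifts: Qd = 738 − 5(P + 11).
Solving gives Q = 328 with buyers paying 82 and producers receiving 71 (the 11 wedge).
Per-dose burden: buyers 6, producers 5.
Buyers take the larger share because demand is less price-elastic here (demand slope 5 vs supply slope 6).

Buyers bear the larger share: 6 per dose.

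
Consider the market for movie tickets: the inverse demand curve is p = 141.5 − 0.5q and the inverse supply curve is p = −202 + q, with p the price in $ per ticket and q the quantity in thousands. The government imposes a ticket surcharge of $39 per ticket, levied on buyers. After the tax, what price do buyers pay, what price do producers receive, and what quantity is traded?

Rewrite in direct form: qd = 283 − 2p and qs = p + 202.
Before the tax: set 283 − 2p = p + 202 → p* = $27, q* = 229.
With the tax collected from buyers, demand (in seller-price terms) shifts: qd = 283 − 2(p + 39).
Solving gives q = 203 with buyers paying $40 and producers receiving $1 (the $39 wedge).

Buyers pay $40; producers receive $1; quantity = 203.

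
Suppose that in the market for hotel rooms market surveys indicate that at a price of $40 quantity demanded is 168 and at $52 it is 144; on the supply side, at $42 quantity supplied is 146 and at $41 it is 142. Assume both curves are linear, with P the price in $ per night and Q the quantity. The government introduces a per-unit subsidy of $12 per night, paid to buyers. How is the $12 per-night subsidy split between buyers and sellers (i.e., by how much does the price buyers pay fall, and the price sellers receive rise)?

Demand slope: (144 − 168)/(52 − 40) = -2, so Qd = 248 − 2P.
Supply slope: (142 − 146)/(41 − 42) = 4, so Qs = 4P − 22.
Before the subsidy: set 248 − 2P = 4P − 22 → P* = $45, Q* = 158.
With a per-unit subsidy paid to buyers, each effectively pays P − 12, so demand becomes Qd = 248 − 2(P − 12).
New equilibrium: buyers pay $37, sellers receive $49, Q = 174. (Wedge: Pb − Ps = −12.)
Gain to buyers: $8; to sellers: $4. (They sum to $12.)

Buyers gain $8 per night; sellers gain $4 per night.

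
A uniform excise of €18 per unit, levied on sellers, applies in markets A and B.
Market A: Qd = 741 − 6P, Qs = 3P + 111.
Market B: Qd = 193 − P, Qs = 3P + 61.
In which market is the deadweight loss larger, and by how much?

Market A, by €202.5.

Market A: pre-tax P* = €70, Q* = 321; post-tax Q = 285; deadweight loss = €324.
Market B: pre-tax P* = €33, Q* = 160; post-tax Q = 146.5; deadweight loss = €121.5.
Difference: €324 vs €121.5 → market A is larger by €202.5.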